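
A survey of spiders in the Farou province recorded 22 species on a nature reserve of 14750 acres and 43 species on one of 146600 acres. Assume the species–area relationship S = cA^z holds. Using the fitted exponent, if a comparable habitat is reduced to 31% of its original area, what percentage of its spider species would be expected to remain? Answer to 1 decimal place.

71.1%

z = ln(43/22) / ln(146600/14750) = 0.6702 / 2.2965 = 0.2918
S_new/S_old = (A_new/A_old)^z = 0.31^0.2918 = exp(0.2918 × -1.1712) = 0.7105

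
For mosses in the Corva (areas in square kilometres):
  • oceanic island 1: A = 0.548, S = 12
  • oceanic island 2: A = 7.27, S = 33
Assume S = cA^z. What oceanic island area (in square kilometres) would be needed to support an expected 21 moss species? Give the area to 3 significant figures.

z = ln(33/12) / ln(7.27/0.548) = 1.0116 / 2.5852 = 0.3913
c = 12 / 0.548^0.3913 = 12 / 0.7903 = 15.18
A = (21/15.18)^(1/0.3913) ⇒ ln A = ln(1.383)/0.3913 = 0.8287
A = e^0.8287 ≈ 2.29 square kilometres

2.29 square kilometres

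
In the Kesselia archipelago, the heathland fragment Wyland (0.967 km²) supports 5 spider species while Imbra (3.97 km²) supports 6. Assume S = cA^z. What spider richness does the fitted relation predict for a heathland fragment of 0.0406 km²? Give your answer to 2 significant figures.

z = ln(6/5) / ln(3.97/0.967) = 0.1823 / 1.4123 = 0.1291
c = 5 / 0.967^0.1291 = 5 / 0.9957 = 5.022
S₃ = 5.022 × 0.0406^0.1291 = 5.022 × 0.6613 ≈ 3.321

3.3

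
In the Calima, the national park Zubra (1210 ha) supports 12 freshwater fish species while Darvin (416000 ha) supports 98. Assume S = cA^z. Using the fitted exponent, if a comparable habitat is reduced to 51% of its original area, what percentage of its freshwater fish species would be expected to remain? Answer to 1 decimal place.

z = ln(98/12) / ln(416000/1210) = 2.1001 / 5.8401 = 0.3596
S_new/S_old = (A_new/A_old)^z = 0.51^0.3596 = exp(0.3596 × -0.6733) = 0.785

78.5%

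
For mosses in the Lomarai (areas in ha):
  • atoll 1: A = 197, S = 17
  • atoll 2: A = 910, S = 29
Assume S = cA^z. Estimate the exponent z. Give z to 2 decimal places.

Taking logs: ln S = ln c + z ln A, so z = (ln S₂ − ln S₁)/(ln A₂ − ln A₁).
z = ln(29/17) / ln(910/197) = ln(1.706) / ln(4.619) = 0.5341 / 1.5302 = 0.3490

0.35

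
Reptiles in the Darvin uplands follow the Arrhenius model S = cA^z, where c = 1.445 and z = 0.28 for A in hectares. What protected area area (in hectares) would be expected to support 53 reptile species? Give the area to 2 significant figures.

390000 hectares

53 = 1.445 × A^0.28  ⇒  A^0.28 = 53/1.445 = 36.68
ln A = ln(36.68) / 0.28 = 3.6022 / 0.28 = 12.8649
A = e^12.8649 ≈ 386520 hectares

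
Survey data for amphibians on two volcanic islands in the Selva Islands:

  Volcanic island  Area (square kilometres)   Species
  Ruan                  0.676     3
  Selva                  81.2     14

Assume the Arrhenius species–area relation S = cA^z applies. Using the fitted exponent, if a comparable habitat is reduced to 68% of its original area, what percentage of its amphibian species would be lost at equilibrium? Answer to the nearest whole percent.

12%

z = ln(14/3) / ln(81.2/0.676) = 1.5404 / 4.7885 = 0.3217
S_new/S_old = (A_new/A_old)^z = 0.68^0.3217 = exp(0.3217 × -0.3857) = 0.8833
Fraction lost = 1 − 0.8833 = 0.1167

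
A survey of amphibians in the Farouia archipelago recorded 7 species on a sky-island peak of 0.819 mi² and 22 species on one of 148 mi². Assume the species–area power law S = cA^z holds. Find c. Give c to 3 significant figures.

7.31

z = ln(S₂/S₁) / ln(A₂/A₁) = ln(22/7) / ln(148/0.819) = 1.1451 / 5.1969 = 0.2203
c = S₁ / A₁^z = 7 / 0.819^0.2203 = 7 / 0.957 = 7.315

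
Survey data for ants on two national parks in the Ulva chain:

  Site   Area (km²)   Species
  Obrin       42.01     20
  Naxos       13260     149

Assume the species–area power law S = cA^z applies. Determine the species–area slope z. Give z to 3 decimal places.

0.349

Taking logs: ln S = ln c + z ln A, so z = (ln S₂ − ln S₁)/(ln A₂ − ln A₁).
z = ln(149/20) / ln(13260/42.01) = ln(7.45) / ln(315.6) = 2.0082 / 5.7546 = 0.3490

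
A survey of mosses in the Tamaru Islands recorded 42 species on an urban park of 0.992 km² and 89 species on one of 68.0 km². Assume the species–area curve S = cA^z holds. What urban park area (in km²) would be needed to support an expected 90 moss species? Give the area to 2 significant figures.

72 km²

z = ln(89/42) / ln(68/0.992) = 0.7510 / 4.2275 = 0.1776
c = 42 / 0.992^0.1776 = 42 / 0.9986 = 42.06
A = (90/42.06)^(1/0.1776) ⇒ ln A = ln(2.14)/0.1776 = 4.2824
A = e^4.2824 ≈ 72.41 km²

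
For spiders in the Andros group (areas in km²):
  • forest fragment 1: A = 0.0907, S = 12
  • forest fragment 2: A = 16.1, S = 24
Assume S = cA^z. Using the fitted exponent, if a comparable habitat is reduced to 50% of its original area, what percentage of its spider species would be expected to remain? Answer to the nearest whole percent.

z = ln(24/12) / ln(16.1/0.0907) = 0.6931 / 5.1790 = 0.1338
S_new/S_old = (A_new/A_old)^z = 0.5^0.1338 = exp(0.1338 × -0.6931) = 0.9114

91%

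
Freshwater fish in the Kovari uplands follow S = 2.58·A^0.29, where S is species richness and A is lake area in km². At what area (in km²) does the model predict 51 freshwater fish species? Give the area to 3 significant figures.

29400 km²

51 = 2.58 × A^0.29  ⇒  A^0.29 = 51/2.58 = 19.77
ln A = ln(19.77) / 0.29 = 2.9840 / 0.29 = 10.2898
A = e^10.2898 ≈ 29430 km²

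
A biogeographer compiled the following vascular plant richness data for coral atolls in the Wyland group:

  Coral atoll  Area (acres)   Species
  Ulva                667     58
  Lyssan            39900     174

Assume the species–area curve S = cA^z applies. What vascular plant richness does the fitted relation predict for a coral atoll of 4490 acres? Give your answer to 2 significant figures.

97

z = ln(174/58) / ln(39900/667) = 1.0986 / 4.0913 = 0.2685
c = 58 / 667^0.2685 = 58 / 5.732 = 10.12
S₃ = 10.12 × 4490^0.2685 = 10.12 × 9.565 ≈ 96.78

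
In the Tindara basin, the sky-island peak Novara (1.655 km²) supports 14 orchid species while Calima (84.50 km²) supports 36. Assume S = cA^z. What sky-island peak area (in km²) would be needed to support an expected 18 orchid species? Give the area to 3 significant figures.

4.71 km²

z = ln(36/14) / ln(84.5/1.655) = 0.9445 / 3.9330 = 0.2401
c = 14 / 1.655^0.2401 = 14 / 1.129 = 12.4
A = (18/12.4)^(1/0.2401) ⇒ ln A = ln(1.451)/0.2401 = 1.5503
A = e^1.5503 ≈ 4.713 km²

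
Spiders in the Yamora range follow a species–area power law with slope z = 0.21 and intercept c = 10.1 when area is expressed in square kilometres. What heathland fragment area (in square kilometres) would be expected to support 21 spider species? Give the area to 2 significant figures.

21 = 10.1 × A^0.21  ⇒  A^0.21 = 21/10.1 = 2.079
ln A = ln(2.079) / 0.21 = 0.7320 / 0.21 = 3.4857
A = e^3.4857 ≈ 32.64 square kilometres

33 square kilometres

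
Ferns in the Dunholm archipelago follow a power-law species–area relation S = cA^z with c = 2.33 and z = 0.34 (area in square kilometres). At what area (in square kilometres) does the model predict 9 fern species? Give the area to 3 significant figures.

53.2 square kilometres

9 = 2.33 × A^0.34  ⇒  A^0.34 = 9/2.33 = 3.863
ln A = ln(3.863) / 0.34 = 1.3514 / 0.34 = 3.9746
A = e^3.9746 ≈ 53.23 square kilometres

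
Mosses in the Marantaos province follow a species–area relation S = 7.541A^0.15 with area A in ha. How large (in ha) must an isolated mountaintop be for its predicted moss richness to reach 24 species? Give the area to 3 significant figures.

2250 ha

24 = 7.541 × A^0.15  ⇒  A^0.15 = 24/7.541 = 3.183
ln A = ln(3.183) / 0.15 = 1.1577 / 0.15 = 7.7180
A = e^7.7180 ≈ 2248 ha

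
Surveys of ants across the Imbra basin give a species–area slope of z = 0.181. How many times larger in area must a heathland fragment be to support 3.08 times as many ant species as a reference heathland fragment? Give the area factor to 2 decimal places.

500.24

(A₂/A₁)^0.181 = 3.08, so A₂/A₁ = 3.08^(1/0.181) = 3.08^5.525
ln(A₂/A₁) = ln 3.08 / 0.181 = 1.1249 / 0.181 = 6.2151
A₂/A₁ = e^6.2151 ≈ 500.2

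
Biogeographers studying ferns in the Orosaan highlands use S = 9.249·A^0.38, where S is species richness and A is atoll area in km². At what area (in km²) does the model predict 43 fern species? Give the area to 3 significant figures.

43 = 9.249 × A^0.38  ⇒  A^0.38 = 43/9.249 = 4.649
ln A = ln(4.649) / 0.38 = 1.5367 / 0.38 = 4.0439
A = e^4.0439 ≈ 57.05 km²

57.0 km²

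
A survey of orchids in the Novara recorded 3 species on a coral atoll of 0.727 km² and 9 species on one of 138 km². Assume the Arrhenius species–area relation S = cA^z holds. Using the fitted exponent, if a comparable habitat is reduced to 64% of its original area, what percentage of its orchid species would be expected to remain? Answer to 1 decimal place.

z = ln(9/3) / ln(138/0.727) = 1.0986 / 5.2461 = 0.2094
S_new/S_old = (A_new/A_old)^z = 0.64^0.2094 = exp(0.2094 × -0.4463) = 0.9108

91.1%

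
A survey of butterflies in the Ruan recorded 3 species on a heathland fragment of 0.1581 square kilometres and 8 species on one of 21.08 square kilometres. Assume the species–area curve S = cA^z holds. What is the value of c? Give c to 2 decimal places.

4.34

z = ln(S₂/S₁) / ln(A₂/A₁) = ln(8/3) / ln(21.08/0.1581) = 0.9808 / 4.8929 = 0.2005
c = S₁ / A₁^z = 3 / 0.1581^0.2005 = 3 / 0.6909 = 4.342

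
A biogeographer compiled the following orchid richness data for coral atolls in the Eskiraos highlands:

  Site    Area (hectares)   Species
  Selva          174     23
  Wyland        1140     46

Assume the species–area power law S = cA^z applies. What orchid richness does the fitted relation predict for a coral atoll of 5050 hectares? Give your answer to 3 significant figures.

79.6

z = ln(46/23) / ln(1140/174) = 0.6931 / 1.8797 = 0.3687
c = 23 / 174^0.3687 = 23 / 6.702 = 3.432
S₃ = 3.432 × 5050^0.3687 = 3.432 × 23.21 ≈ 79.64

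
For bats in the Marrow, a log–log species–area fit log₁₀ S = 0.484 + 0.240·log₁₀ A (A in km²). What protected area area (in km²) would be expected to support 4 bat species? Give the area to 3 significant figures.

4 = 3.048 × A^0.24  ⇒  A^0.24 = 4/3.048 = 1.312
ln A = ln(1.312) / 0.24 = 0.2718 / 0.24 = 1.1327
A = e^1.1327 ≈ 3.104 km²

3.10 km²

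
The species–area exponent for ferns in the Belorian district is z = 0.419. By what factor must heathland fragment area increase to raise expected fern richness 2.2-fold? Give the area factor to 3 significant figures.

6.57

(A₂/A₁)^0.419 = 2.2, so A₂/A₁ = 2.2^(1/0.419) = 2.2^2.387
ln(A₂/A₁) = ln 2.2 / 0.419 = 0.7885 / 0.419 = 1.8818
A₂/A₁ = e^1.8818 ≈ 6.565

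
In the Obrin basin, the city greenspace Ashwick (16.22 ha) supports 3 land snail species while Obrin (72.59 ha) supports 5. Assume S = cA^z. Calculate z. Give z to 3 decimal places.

0.341

Taking logs: ln S = ln c + z ln A, so z = (ln S₂ − ln S₁)/(ln A₂ − ln A₁).
z = ln(5/3) / ln(72.59/16.22) = ln(1.667) / ln(4.475) = 0.5108 / 1.4986 = 0.3409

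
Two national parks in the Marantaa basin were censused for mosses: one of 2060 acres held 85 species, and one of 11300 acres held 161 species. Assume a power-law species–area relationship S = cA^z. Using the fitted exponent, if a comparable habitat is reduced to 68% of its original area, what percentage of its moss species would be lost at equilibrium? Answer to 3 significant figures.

13.5%

z = ln(161/85) / ln(11300/2060) = 0.6388 / 1.7021 = 0.3753
S_new/S_old = (A_new/A_old)^z = 0.68^0.3753 = exp(0.3753 × -0.3857) = 0.8653
Fraction lost = 1 − 0.8653 = 0.1347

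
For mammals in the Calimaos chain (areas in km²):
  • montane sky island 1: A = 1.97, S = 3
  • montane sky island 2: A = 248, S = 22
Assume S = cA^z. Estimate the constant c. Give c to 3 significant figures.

z = ln(S₂/S₁) / ln(A₂/A₁) = ln(22/3) / ln(248/1.97) = 1.9924 / 4.8354 = 0.4121
c = S₁ / A₁^z = 3 / 1.97^0.4121 = 3 / 1.322 = 2.269

2.27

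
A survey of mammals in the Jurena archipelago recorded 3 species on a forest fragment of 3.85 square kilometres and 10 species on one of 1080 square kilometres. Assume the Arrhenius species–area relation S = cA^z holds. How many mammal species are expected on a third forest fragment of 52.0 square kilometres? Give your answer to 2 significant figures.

z = ln(10/3) / ln(1080/3.85) = 1.2040 / 5.6366 = 0.2136
c = 3 / 3.85^0.2136 = 3 / 1.334 = 2.249
S₃ = 2.249 × 52^0.2136 = 2.249 × 2.326 ≈ 5.231

5.2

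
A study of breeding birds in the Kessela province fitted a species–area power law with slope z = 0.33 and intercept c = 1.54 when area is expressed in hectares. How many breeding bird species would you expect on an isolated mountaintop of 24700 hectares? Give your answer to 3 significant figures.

43.4

S = 1.54 × 24700^0.33 = 1.54 × 28.16 ≈ 43.36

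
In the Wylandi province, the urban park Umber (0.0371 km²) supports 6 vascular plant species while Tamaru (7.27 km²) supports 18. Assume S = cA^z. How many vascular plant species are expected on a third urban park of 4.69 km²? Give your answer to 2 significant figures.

16

z = ln(18/6) / ln(7.27/0.0371) = 1.0986 / 5.2779 = 0.2082
c = 6 / 0.0371^0.2082 = 6 / 0.5037 = 11.91
S₃ = 11.91 × 4.69^0.2082 = 11.91 × 1.379 ≈ 16.43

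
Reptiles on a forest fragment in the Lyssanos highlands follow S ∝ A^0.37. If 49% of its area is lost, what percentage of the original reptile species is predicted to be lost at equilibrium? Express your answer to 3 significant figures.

22.1%

S_new/S_old = (A_new/A_old)^z = 0.51^0.37
= exp(0.37 × ln 0.51) = exp(0.37 × -0.6733) = exp(-0.2491) ≈ 0.7795
Fraction lost = 1 − 0.7795 = 0.2205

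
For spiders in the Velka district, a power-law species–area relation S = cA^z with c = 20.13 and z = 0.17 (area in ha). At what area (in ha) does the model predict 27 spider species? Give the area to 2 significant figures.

5.6 ha

27 = 20.13 × A^0.17  ⇒  A^0.17 = 27/20.13 = 1.341
ln A = ln(1.341) / 0.17 = 0.2936 / 0.17 = 1.7272
A = e^1.7272 ≈ 5.625 ha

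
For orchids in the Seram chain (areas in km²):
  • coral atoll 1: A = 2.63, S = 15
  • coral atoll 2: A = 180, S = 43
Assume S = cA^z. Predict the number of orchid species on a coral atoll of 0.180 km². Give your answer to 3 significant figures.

7.69

z = ln(43/15) / ln(180/2.63) = 1.0531 / 4.2260 = 0.2492
c = 15 / 2.63^0.2492 = 15 / 1.272 = 11.79
S₃ = 11.79 × 0.18^0.2492 = 11.79 × 0.6522 ≈ 7.689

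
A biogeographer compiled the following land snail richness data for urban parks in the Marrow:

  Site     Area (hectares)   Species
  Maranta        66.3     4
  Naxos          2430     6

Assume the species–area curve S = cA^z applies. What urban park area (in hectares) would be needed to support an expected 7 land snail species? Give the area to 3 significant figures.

9560 hectares

z = ln(6/4) / ln(2430/66.3) = 0.4055 / 3.6015 = 0.1126
c = 4 / 66.3^0.1126 = 4 / 1.604 = 2.495
A = (7/2.495)^(1/0.1126) ⇒ ln A = ln(2.806)/0.1126 = 9.1649
A = e^9.1649 ≈ 9555 hectares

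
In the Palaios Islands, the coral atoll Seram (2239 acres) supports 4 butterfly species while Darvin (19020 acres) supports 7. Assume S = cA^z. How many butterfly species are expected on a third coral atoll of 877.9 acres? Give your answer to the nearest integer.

z = ln(7/4) / ln(19020/2239) = 0.5596 / 2.1395 = 0.2616
c = 4 / 2239^0.2616 = 4 / 7.521 = 0.5319
S₃ = 0.5319 × 877.9^0.2616 = 0.5319 × 5.887 ≈ 3.131

3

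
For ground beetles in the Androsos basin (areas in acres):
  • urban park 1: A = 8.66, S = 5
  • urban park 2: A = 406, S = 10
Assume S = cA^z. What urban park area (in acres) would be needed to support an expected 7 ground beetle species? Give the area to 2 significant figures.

56 acres

z = ln(10/5) / ln(406/8.66) = 0.6931 / 3.8476 = 0.1801
c = 5 / 8.66^0.1801 = 5 / 1.475 = 3.389
A = (7/3.389)^(1/0.1801) ⇒ ln A = ln(2.065)/0.1801 = 4.0265
A = e^4.0265 ≈ 56.06 acres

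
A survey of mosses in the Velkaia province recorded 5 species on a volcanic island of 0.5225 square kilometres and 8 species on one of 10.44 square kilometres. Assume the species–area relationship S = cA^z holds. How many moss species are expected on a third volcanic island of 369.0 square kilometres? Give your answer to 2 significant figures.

z = ln(8/5) / ln(10.44/0.5225) = 0.4700 / 2.9948 = 0.1569
c = 5 / 0.5225^0.1569 = 5 / 0.9031 = 5.536
S₃ = 5.536 × 369^0.1569 = 5.536 × 2.529 ≈ 14

14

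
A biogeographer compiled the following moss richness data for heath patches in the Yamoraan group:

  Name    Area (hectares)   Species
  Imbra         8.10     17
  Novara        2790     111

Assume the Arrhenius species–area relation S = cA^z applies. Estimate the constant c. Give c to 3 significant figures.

8.68

z = ln(S₂/S₁) / ln(A₂/A₁) = ln(111/17) / ln(2790/8.1) = 1.8763 / 5.8419 = 0.3212
c = S₁ / A₁^z = 17 / 8.1^0.3212 = 17 / 1.958 = 8.683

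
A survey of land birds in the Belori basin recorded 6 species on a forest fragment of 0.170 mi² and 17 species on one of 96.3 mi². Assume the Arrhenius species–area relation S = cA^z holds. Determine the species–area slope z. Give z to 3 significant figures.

0.164

Taking logs: ln S = ln c + z ln A, so z = (ln S₂ − ln S₁)/(ln A₂ − ln A₁).
z = ln(17/6) / ln(96.3/0.17) = ln(2.833) / ln(566.5) = 1.0415 / 6.3394 = 0.1643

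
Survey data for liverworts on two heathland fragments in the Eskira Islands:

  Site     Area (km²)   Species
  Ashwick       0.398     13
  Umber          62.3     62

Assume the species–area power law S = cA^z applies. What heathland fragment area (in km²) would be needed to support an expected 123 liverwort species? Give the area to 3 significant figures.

571 km²

z = ln(62/13) / ln(62.3/0.398) = 1.5622 / 5.0533 = 0.3091
c = 13 / 0.398^0.3091 = 13 / 0.7522 = 17.28
A = (123/17.28)^(1/0.3091) ⇒ ln A = ln(7.117)/0.3091 = 6.3479
A = e^6.3479 ≈ 571.3 km²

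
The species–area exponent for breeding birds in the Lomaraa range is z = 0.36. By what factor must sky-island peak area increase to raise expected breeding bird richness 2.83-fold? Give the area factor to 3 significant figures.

18.0

(A₂/A₁)^0.36 = 2.83, so A₂/A₁ = 2.83^(1/0.36) = 2.83^2.778
ln(A₂/A₁) = ln 2.83 / 0.36 = 1.0403 / 0.36 = 2.8897
A₂/A₁ = e^2.8897 ≈ 17.99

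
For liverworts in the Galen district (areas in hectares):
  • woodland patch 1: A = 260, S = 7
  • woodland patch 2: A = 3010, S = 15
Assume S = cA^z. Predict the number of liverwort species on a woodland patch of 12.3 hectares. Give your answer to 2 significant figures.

2.7

z = ln(15/7) / ln(3010/260) = 0.7621 / 2.4490 = 0.3112
c = 7 / 260^0.3112 = 7 / 5.643 = 1.24
S₃ = 1.24 × 12.3^0.3112 = 1.24 × 2.184 ≈ 2.709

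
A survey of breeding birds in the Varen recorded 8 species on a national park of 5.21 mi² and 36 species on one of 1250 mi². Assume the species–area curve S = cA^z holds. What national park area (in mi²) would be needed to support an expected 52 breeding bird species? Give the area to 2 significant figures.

4800 mi²

z = ln(36/8) / ln(1250/5.21) = 1.5041 / 5.4803 = 0.2745
c = 8 / 5.21^0.2745 = 8 / 1.573 = 5.086
A = (52/5.086)^(1/0.2745) ⇒ ln A = ln(10.22)/0.2745 = 8.4708
A = e^8.4708 ≈ 4773 mi²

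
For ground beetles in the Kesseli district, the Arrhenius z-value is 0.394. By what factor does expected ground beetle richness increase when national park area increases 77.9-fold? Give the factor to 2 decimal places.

5.56

S₂/S₁ = (A₂/A₁)^z = 77.9^0.394
ln(S₂/S₁) = 0.394 × ln 77.9 = 0.394 × 4.3554 = 1.7160
S₂/S₁ = e^1.7160 ≈ 5.562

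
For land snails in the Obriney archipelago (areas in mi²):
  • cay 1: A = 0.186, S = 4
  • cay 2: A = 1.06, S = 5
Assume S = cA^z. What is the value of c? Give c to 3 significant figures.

z = ln(S₂/S₁) / ln(A₂/A₁) = ln(5/4) / ln(1.06/0.186) = 0.2231 / 1.7403 = 0.1282
c = S₁ / A₁^z = 4 / 0.186^0.1282 = 4 / 0.806 = 4.963

4.96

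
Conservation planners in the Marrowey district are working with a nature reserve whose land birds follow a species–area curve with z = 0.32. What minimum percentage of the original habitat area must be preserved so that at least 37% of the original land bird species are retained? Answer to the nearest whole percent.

Need (A_new/A_old)^0.32 = 0.37, so A_new/A_old = 0.37^(1/0.32) = 0.37^3.125
ln(A_new/A_old) = ln 0.37 / 0.32 = -0.9943 / 0.32 = -3.1070
A_new/A_old = e^-3.1070 ≈ 0.04473

4%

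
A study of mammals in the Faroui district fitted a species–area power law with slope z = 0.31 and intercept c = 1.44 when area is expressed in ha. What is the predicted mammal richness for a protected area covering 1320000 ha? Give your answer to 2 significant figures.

S = 1.44 × 1320000^0.31
ln S = ln 1.44 + 0.31 × ln 1320000 = 0.3646 + 0.31 × 14.0931 = 4.7335
S = e^4.7335 ≈ 113.7

110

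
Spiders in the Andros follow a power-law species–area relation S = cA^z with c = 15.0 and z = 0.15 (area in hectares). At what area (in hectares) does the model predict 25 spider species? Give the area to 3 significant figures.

30.1 hectares

25 = 15 × A^0.15  ⇒  A^0.15 = 25/15 = 1.667
ln A = ln(1.667) / 0.15 = 0.5108 / 0.15 = 3.4055
A = e^3.4055 ≈ 30.13 hectares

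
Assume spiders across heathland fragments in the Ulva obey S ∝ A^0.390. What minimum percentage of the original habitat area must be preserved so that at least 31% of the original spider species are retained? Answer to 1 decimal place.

5.0%

Need (A_new/A_old)^0.39 = 0.31, so A_new/A_old = 0.31^(1/0.39) = 0.31^2.564
ln(A_new/A_old) = ln 0.31 / 0.39 = -1.1712 / 0.39 = -3.0030
A_new/A_old = e^-3.0030 ≈ 0.04964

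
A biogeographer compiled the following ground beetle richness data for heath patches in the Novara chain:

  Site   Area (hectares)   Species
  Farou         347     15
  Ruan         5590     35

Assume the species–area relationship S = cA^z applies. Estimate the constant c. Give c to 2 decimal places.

z = ln(S₂/S₁) / ln(A₂/A₁) = ln(35/15) / ln(5590/347) = 0.8473 / 2.7794 = 0.3048
c = S₁ / A₁^z = 15 / 347^0.3048 = 15 / 5.949 = 2.522

2.52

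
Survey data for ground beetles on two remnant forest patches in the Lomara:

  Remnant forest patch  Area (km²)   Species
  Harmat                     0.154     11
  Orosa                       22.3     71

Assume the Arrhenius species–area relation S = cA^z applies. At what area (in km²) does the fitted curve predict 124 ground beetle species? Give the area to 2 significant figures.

z = ln(71/11) / ln(22.3/0.154) = 1.8648 / 4.9754 = 0.3748
c = 11 / 0.154^0.3748 = 11 / 0.496 = 22.18
A = (124/22.18)^(1/0.3748) ⇒ ln A = ln(5.591)/0.3748 = 4.5923
A = e^4.5923 ≈ 98.72 km²

99 km²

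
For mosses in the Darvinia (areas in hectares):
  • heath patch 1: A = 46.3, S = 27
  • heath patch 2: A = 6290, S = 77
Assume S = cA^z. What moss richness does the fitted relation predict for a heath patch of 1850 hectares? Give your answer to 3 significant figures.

z = ln(77/27) / ln(6290/46.3) = 1.0480 / 4.9116 = 0.2134
c = 27 / 46.3^0.2134 = 27 / 2.267 = 11.91
S₃ = 11.91 × 1850^0.2134 = 11.91 × 4.979 ≈ 59.3

59.3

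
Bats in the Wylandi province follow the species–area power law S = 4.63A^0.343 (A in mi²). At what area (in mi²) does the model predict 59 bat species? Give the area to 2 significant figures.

1700 mi²

59 = 4.63 × A^0.343  ⇒  A^0.343 = 59/4.63 = 12.74
ln A = ln(12.74) / 0.343 = 2.5450 / 0.343 = 7.4198
A = e^7.4198 ≈ 1669 mi²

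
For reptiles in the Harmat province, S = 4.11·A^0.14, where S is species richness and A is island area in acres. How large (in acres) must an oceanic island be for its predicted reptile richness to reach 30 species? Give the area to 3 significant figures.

30 = 4.11 × A^0.14  ⇒  A^0.14 = 30/4.11 = 7.299
ln A = ln(7.299) / 0.14 = 1.9878 / 0.14 = 14.1984
A = e^14.1984 ≈ 1466499 acres

1470000 acres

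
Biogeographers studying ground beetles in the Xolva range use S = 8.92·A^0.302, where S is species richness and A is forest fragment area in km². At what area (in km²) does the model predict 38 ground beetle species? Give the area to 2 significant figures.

120 km²

38 = 8.92 × A^0.302  ⇒  A^0.302 = 38/8.92 = 4.26
ln A = ln(4.26) / 0.302 = 1.4493 / 0.302 = 4.7990
A = e^4.7990 ≈ 121.4 km²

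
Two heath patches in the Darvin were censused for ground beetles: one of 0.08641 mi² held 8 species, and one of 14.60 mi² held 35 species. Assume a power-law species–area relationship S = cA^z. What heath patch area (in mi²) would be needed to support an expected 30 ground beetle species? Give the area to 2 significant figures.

z = ln(35/8) / ln(14.6/0.08641) = 1.4759 / 5.1297 = 0.2877
c = 8 / 0.08641^0.2877 = 8 / 0.4943 = 16.18
A = (30/16.18)^(1/0.2877) ⇒ ln A = ln(1.854)/0.2877 = 2.1453
A = e^2.1453 ≈ 8.544 mi²

8.5 mi²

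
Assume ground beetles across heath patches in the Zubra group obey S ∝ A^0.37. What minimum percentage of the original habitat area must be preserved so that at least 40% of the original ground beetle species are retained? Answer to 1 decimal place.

8.4%

Need (A_new/A_old)^0.37 = 0.4, so A_new/A_old = 0.4^(1/0.37) = 0.4^2.703
ln(A_new/A_old) = ln 0.4 / 0.37 = -0.9163 / 0.37 = -2.4765
A_new/A_old = e^-2.4765 ≈ 0.08404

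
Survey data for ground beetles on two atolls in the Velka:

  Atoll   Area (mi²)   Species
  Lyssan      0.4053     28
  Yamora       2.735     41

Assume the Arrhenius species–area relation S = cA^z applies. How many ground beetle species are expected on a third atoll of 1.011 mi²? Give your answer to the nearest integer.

34

z = ln(41/28) / ln(2.735/0.4053) = 0.3814 / 1.9093 = 0.1997
c = 28 / 0.4053^0.1997 = 28 / 0.8349 = 33.54
S₃ = 33.54 × 1.011^0.1997 = 33.54 × 1.002 ≈ 33.61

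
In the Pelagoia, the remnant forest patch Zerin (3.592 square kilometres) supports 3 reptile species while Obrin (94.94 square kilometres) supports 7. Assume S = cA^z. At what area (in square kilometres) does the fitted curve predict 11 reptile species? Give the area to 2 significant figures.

540 square kilometres

z = ln(7/3) / ln(94.94/3.592) = 0.8473 / 3.2745 = 0.2588
c = 3 / 3.592^0.2588 = 3 / 1.392 = 2.155
A = (11/2.155)^(1/0.2588) ⇒ ln A = ln(5.105)/0.2588 = 6.3000
A = e^6.3000 ≈ 544.6 square kilometres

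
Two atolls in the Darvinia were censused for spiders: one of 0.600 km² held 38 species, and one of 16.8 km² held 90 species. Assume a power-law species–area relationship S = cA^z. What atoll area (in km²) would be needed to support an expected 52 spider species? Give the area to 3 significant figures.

2.02 km²

z = ln(90/38) / ln(16.8/0.6) = 0.8622 / 3.3322 = 0.2588
c = 38 / 0.6^0.2588 = 38 / 0.8762 = 43.37
A = (52/43.37)^(1/0.2588) ⇒ ln A = ln(1.199)/0.2588 = 0.7014
A = e^0.7014 ≈ 2.016 km²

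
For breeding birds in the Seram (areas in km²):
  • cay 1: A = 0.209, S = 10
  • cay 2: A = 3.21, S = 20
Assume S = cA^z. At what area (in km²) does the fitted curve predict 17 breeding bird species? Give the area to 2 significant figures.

1.7 km²

z = ln(20/10) / ln(3.21/0.209) = 0.6931 / 2.7317 = 0.2537
c = 10 / 0.209^0.2537 = 10 / 0.6722 = 14.88
A = (17/14.88)^(1/0.2537) ⇒ ln A = ln(1.143)/0.2537 = 0.5258
A = e^0.5258 ≈ 1.692 km²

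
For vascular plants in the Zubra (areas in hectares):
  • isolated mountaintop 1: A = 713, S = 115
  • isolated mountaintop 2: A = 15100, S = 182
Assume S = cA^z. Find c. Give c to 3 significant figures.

42.8

z = ln(S₂/S₁) / ln(A₂/A₁) = ln(182/115) / ln(15100/713) = 0.4591 / 3.0530 = 0.1504
c = S₁ / A₁^z = 115 / 713^0.1504 = 115 / 2.685 = 42.82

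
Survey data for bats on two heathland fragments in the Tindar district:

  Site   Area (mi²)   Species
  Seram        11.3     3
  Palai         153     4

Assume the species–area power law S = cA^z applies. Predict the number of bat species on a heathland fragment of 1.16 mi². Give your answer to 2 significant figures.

z = ln(4/3) / ln(153/11.3) = 0.2877 / 2.6056 = 0.1104
c = 3 / 11.3^0.1104 = 3 / 1.307 = 2.295
S₃ = 2.295 × 1.16^0.1104 = 2.295 × 1.017 ≈ 2.333

2.3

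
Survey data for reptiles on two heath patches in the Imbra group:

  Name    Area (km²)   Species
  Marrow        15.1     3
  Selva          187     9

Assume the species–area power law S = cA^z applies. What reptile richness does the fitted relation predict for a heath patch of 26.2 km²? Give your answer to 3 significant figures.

z = ln(9/3) / ln(187/15.1) = 1.0986 / 2.5164 = 0.4366
c = 3 / 15.1^0.4366 = 3 / 3.271 = 0.9171
S₃ = 0.9171 × 26.2^0.4366 = 0.9171 × 4.161 ≈ 3.816

3.82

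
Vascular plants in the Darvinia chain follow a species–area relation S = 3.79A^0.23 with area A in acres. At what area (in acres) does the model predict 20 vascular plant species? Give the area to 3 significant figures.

1380 acres

20 = 3.79 × A^0.23  ⇒  A^0.23 = 20/3.79 = 5.277
ln A = ln(5.277) / 0.23 = 1.6634 / 0.23 = 7.2320
A = e^7.2320 ≈ 1383 acres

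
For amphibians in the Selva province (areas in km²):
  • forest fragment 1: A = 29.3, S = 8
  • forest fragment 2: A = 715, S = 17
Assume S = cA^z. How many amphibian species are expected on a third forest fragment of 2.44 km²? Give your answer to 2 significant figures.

z = ln(17/8) / ln(715/29.3) = 0.7538 / 3.1947 = 0.2359
c = 8 / 29.3^0.2359 = 8 / 2.219 = 3.606
S₃ = 3.606 × 2.44^0.2359 = 3.606 × 1.234 ≈ 4.45

4.5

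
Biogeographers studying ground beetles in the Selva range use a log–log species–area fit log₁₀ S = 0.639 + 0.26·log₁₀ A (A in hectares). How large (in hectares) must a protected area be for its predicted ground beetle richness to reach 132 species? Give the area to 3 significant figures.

132 = 4.355 × A^0.26  ⇒  A^0.26 = 132/4.355 = 30.31
ln A = ln(30.31) / 0.26 = 3.4115 / 0.26 = 13.1210
A = e^13.1210 ≈ 499300 hectares

499000 hectares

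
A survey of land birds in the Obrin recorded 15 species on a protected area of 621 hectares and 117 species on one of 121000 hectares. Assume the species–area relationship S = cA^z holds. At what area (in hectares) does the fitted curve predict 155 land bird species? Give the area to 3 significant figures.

249000 hectares

z = ln(117/15) / ln(121000/621) = 2.0541 / 5.2722 = 0.3896
c = 15 / 621^0.3896 = 15 / 12.25 = 1.224
A = (155/1.224)^(1/0.3896) ⇒ ln A = ln(126.6)/0.3896 = 12.4254
A = e^12.4254 ≈ 249052 hectares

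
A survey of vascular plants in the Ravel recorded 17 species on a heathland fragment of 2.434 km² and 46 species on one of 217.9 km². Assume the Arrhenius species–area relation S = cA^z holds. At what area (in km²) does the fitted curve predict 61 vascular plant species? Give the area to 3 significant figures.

779 km²

z = ln(46/17) / ln(217.9/2.434) = 0.9954 / 4.4945 = 0.2215
c = 17 / 2.434^0.2215 = 17 / 1.218 = 13.96
A = (61/13.96)^(1/0.2215) ⇒ ln A = ln(4.37)/0.2215 = 6.6584
A = e^6.6584 ≈ 779.3 km²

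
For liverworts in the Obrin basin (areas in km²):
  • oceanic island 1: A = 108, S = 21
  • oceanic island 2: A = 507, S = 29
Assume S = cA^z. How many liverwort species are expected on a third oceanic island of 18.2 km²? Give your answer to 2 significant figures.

z = ln(29/21) / ln(507/108) = 0.3228 / 1.5464 = 0.2087
c = 21 / 108^0.2087 = 21 / 2.657 = 7.903
S₃ = 7.903 × 18.2^0.2087 = 7.903 × 1.832 ≈ 14.48

14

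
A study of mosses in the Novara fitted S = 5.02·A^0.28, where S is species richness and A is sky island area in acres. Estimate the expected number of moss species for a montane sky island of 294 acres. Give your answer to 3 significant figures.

S = 5.02 × 294^0.28 = 5.02 × 4.911 ≈ 24.65

24.7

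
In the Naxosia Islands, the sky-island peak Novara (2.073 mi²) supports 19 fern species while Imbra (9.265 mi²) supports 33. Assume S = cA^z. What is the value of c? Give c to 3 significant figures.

14.5

z = ln(S₂/S₁) / ln(A₂/A₁) = ln(33/19) / ln(9.265/2.073) = 0.5521 / 1.4972 = 0.3687
c = S₁ / A₁^z = 19 / 2.073^0.3687 = 19 / 1.308 = 14.52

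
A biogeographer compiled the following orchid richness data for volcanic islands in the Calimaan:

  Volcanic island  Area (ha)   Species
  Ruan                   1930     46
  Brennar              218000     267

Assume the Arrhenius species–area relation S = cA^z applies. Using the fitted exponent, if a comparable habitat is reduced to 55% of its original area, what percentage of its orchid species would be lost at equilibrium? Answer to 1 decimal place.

z = ln(267/46) / ln(218000/1930) = 1.7586 / 4.7270 = 0.3720
S_new/S_old = (A_new/A_old)^z = 0.55^0.3720 = exp(0.3720 × -0.5978) = 0.8006
Fraction lost = 1 − 0.8006 = 0.1994

19.9%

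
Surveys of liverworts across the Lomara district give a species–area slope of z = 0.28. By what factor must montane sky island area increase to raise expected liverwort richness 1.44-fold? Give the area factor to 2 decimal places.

3.68

(A₂/A₁)^0.28 = 1.44, so A₂/A₁ = 1.44^(1/0.28) = 1.44^3.571
ln(A₂/A₁) = ln 1.44 / 0.28 = 0.3646 / 0.28 = 1.3023
A₂/A₁ = e^1.3023 ≈ 3.678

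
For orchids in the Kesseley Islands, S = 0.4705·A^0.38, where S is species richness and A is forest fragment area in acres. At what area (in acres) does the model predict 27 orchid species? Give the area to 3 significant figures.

27 = 0.4705 × A^0.38  ⇒  A^0.38 = 27/0.4705 = 57.39
ln A = ln(57.39) / 0.38 = 4.0498 / 0.38 = 10.6574
A = e^10.6574 ≈ 42504 acres

42500 acres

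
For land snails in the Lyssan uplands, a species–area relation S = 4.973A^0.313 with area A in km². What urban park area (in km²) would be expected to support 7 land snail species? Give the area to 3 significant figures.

2.98 km²

7 = 4.973 × A^0.313  ⇒  A^0.313 = 7/4.973 = 1.408
ln A = ln(1.408) / 0.313 = 0.3419 / 0.313 = 1.0923
A = e^1.0923 ≈ 2.981 km²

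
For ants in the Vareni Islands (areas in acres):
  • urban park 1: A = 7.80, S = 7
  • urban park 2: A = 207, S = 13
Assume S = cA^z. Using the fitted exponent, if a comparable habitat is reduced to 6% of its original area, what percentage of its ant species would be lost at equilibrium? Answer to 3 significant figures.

z = ln(13/7) / ln(207/7.8) = 0.6190 / 3.2786 = 0.1888
S_new/S_old = (A_new/A_old)^z = 0.06^0.1888 = exp(0.1888 × -2.8134) = 0.5879
Fraction lost = 1 − 0.5879 = 0.4121

41.2%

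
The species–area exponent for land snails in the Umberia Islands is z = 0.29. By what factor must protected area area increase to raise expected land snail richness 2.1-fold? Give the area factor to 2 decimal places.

12.92

(A₂/A₁)^0.29 = 2.1, so A₂/A₁ = 2.1^(1/0.29) = 2.1^3.448
ln(A₂/A₁) = ln 2.1 / 0.29 = 0.7419 / 0.29 = 2.5584
A₂/A₁ = e^2.5584 ≈ 12.92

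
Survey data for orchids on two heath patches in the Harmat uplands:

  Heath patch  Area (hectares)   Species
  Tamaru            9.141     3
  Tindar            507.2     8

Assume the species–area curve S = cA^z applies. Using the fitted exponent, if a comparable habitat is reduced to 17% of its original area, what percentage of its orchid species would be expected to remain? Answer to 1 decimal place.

z = ln(8/3) / ln(507.2/9.141) = 0.9808 / 4.0161 = 0.2442
S_new/S_old = (A_new/A_old)^z = 0.17^0.2442 = exp(0.2442 × -1.7720) = 0.6487

64.9%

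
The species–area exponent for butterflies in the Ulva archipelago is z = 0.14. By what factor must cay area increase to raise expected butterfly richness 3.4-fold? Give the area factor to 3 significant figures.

6260

(A₂/A₁)^0.14 = 3.4, so A₂/A₁ = 3.4^(1/0.14) = 3.4^7.143
ln(A₂/A₁) = ln 3.4 / 0.14 = 1.2238 / 0.14 = 8.7413
A₂/A₁ = e^8.7413 ≈ 6256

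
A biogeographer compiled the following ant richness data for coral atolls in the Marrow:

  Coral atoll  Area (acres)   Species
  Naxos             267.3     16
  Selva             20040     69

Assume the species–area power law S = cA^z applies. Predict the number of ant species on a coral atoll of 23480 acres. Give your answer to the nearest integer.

z = ln(69/16) / ln(20040/267.3) = 1.4615 / 4.3171 = 0.3385
c = 16 / 267.3^0.3385 = 16 / 6.632 = 2.413
S₃ = 2.413 × 23480^0.3385 = 2.413 × 30.18 ≈ 72.8

73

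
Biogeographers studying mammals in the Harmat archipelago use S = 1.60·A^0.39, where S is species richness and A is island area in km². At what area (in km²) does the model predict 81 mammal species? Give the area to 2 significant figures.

81 = 1.6 × A^0.39  ⇒  A^0.39 = 81/1.6 = 50.62
ln A = ln(50.62) / 0.39 = 3.9244 / 0.39 = 10.0627
A = e^10.0627 ≈ 23451 km²

23000 km²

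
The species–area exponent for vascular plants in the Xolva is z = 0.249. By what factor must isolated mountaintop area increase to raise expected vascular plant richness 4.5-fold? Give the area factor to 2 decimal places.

(A₂/A₁)^0.249 = 4.5, so A₂/A₁ = 4.5^(1/0.249) = 4.5^4.016
ln(A₂/A₁) = ln 4.5 / 0.249 = 1.5041 / 0.249 = 6.0405
A₂/A₁ = e^6.0405 ≈ 420.1

420.09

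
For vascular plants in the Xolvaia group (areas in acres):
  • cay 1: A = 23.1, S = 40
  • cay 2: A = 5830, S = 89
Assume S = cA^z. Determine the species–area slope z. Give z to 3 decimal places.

0.145

Taking logs: ln S = ln c + z ln A, so z = (ln S₂ − ln S₁)/(ln A₂ − ln A₁).
z = ln(89/40) / ln(5830/23.1) = ln(2.225) / ln(252.4) = 0.7998 / 5.5309 = 0.1446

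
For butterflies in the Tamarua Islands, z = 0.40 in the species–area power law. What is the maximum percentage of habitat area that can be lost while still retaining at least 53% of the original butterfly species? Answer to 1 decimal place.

Need (A_new/A_old)^0.4 = 0.53, so A_new/A_old = 0.53^(1/0.4) = 0.53^2.5
ln(A_new/A_old) = ln 0.53 / 0.4 = -0.6349 / 0.4 = -1.5872
A_new/A_old = e^-1.5872 ≈ 0.2045
Fraction that can be lost = 1 − 0.2045 = 0.7955

79.6%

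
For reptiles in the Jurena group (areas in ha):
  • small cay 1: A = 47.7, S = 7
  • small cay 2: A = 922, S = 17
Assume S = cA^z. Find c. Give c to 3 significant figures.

z = ln(S₂/S₁) / ln(A₂/A₁) = ln(17/7) / ln(922/47.7) = 0.8873 / 2.9616 = 0.2996
c = S₁ / A₁^z = 7 / 47.7^0.2996 = 7 / 3.183 = 2.199

2.20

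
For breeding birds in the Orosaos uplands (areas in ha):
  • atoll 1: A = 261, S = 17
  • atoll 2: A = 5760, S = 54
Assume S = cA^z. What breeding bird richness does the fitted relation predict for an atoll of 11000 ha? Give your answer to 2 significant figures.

69

z = ln(54/17) / ln(5760/261) = 1.1558 / 3.0942 = 0.3735
c = 17 / 261^0.3735 = 17 / 7.993 = 2.127
S₃ = 2.127 × 11000^0.3735 = 2.127 × 32.33 ≈ 68.76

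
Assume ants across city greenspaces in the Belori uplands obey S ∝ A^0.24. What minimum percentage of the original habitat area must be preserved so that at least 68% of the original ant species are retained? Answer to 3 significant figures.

20.1%

Need (A_new/A_old)^0.24 = 0.68, so A_new/A_old = 0.68^(1/0.24) = 0.68^4.167
ln(A_new/A_old) = ln 0.68 / 0.24 = -0.3857 / 0.24 = -1.6069
A_new/A_old = e^-1.6069 ≈ 0.2005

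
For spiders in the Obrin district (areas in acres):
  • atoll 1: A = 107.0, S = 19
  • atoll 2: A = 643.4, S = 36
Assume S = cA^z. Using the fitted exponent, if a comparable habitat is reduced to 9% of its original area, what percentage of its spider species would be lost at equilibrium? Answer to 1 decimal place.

57.6%

z = ln(36/19) / ln(643.4/107) = 0.6391 / 1.7939 = 0.3562
S_new/S_old = (A_new/A_old)^z = 0.09^0.3562 = exp(0.3562 × -2.4079) = 0.4241
Fraction lost = 1 − 0.4241 = 0.5759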